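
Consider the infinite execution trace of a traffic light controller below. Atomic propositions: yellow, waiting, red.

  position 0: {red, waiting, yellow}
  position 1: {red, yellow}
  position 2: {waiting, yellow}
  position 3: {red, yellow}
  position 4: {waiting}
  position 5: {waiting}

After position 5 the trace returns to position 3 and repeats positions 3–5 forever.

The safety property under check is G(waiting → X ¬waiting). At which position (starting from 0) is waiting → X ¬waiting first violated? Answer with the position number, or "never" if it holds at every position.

Check waiting → X ¬waiting at each position in order: 0 ✓, 1 ✓, 2 ✓, 3 ✓.
At position 4 the labels are {waiting} and the next position 5 has {waiting}, so waiting → X ¬waiting is false there. This is the first violation.

4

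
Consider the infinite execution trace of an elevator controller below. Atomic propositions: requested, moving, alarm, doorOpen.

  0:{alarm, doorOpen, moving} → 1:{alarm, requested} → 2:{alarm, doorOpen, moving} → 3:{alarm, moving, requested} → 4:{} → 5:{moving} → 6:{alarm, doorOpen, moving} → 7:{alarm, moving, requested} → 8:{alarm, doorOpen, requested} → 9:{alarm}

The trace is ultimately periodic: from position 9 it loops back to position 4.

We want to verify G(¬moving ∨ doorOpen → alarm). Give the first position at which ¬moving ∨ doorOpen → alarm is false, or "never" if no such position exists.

4

Check ¬moving ∨ doorOpen → alarm at each position in order: 0 ✓, 1 ✓, 2 ✓, 3 ✓.
At position 4 the labels are {}, so ¬moving ∨ doorOpen → alarm is false there. This is the first violation.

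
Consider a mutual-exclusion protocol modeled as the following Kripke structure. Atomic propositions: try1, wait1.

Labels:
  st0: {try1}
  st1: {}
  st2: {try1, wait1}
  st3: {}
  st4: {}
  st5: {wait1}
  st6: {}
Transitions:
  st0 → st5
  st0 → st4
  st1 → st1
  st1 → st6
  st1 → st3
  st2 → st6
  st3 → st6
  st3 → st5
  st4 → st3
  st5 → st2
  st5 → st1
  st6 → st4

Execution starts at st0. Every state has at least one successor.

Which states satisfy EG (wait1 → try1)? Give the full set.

{st0, st1, st2, st3, st4, st6}

States satisfying wait1 → try1: {st0, st1, st2, st3, st4, st6}.
States satisfying EG (wait1 → try1): {st0, st1, st2, st3, st4, st6}.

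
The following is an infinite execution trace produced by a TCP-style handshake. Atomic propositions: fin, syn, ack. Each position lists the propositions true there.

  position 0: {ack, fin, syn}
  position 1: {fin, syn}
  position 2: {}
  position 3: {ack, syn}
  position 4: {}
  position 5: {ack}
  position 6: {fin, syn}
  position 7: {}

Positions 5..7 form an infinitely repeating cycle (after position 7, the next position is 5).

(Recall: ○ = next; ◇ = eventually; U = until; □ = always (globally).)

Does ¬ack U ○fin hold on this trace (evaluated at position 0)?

Yes

Walking from position 0: ○fin first holds at position 0, and ¬ack holds at every earlier position along the way, so ¬ack U ○fin holds.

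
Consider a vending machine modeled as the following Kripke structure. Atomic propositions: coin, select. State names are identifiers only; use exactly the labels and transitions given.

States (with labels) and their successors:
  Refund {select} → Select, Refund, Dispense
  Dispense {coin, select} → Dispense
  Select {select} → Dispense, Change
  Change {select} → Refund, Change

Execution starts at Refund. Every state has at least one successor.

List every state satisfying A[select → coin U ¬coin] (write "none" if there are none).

States satisfying select → coin: {Dispense}.
States satisfying ¬coin: {Refund, Select, Change}.
States satisfying A[select → coin U ¬coin]: {Refund, Select, Change}.

{Refund, Select, Change}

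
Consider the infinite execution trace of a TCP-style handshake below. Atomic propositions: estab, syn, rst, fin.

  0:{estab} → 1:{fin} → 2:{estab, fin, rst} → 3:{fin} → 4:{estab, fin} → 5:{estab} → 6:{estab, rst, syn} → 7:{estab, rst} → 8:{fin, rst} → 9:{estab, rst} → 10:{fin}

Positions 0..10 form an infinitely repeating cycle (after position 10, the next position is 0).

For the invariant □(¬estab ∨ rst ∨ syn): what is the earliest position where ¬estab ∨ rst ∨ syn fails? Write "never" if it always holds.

0

At position 0 the labels are {estab}, so ¬estab ∨ rst ∨ syn is false there. This is the first violation.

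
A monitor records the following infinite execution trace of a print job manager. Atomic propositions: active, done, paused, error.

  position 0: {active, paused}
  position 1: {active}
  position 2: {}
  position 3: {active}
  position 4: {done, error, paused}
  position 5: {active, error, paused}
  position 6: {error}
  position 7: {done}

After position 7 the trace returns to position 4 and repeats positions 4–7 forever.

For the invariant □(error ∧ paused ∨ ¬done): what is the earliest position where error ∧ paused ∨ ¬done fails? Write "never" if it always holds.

Check error ∧ paused ∨ ¬done at each position in order: 0 ✓, 1 ✓, 2 ✓, 3 ✓, 4 ✓, 5 ✓, 6 ✓.
At position 7 the labels are {done}, so error ∧ paused ∨ ¬done is false there. This is the first violation.

7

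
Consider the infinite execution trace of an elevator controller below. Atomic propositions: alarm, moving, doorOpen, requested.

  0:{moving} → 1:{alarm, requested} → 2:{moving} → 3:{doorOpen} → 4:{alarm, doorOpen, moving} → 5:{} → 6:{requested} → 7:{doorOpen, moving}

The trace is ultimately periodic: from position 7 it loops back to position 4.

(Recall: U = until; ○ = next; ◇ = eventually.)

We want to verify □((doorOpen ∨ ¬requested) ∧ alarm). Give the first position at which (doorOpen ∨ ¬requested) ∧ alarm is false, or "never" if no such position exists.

At position 0 the labels are {moving}, so (doorOpen ∨ ¬requested) ∧ alarm is false there. This is the first violation.

0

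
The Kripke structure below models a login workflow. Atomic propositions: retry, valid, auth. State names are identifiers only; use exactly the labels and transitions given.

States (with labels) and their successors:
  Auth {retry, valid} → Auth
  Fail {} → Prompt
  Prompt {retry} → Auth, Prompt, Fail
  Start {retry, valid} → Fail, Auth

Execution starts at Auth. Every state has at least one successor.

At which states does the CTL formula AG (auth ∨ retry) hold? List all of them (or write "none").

{Auth}

States satisfying auth ∨ retry: {Auth, Prompt, Start}.
States satisfying AG (auth ∨ retry): {Auth}.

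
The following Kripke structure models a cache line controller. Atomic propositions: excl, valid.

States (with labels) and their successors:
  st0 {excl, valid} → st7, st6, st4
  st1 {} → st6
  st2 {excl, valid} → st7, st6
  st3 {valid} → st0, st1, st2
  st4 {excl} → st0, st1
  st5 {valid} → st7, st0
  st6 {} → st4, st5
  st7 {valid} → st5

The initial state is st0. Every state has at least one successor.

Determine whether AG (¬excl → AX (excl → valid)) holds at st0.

No

States satisfying ¬excl → AX (excl → valid): {st0, st1, st2, st3, st4, st5, st7}.
States satisfying AG (¬excl → AX (excl → valid)): ∅.
st6 is reachable from st0 and violates ¬excl → AX (excl → valid), so AG fails at st0.
st0 ∉ Sat(AG (¬excl → AX (excl → valid))).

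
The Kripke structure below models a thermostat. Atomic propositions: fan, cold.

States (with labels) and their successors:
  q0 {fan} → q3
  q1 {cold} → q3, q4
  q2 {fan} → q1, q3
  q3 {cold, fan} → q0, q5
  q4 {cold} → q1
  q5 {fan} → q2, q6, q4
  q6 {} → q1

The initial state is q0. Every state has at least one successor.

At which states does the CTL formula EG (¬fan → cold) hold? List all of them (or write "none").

{q0, q1, q2, q3, q4, q5}

States satisfying ¬fan → cold: {q0, q1, q2, q3, q4, q5}.
States satisfying EG (¬fan → cold): {q0, q1, q2, q3, q4, q5}.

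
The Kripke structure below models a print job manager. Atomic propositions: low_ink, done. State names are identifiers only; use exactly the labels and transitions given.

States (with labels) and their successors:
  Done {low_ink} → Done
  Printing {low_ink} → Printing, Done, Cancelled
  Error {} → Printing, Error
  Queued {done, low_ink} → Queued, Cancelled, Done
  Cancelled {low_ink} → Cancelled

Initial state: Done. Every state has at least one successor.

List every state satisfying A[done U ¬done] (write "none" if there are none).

States satisfying done: {Queued}.
States satisfying ¬done: {Done, Printing, Error, Cancelled}.
States satisfying A[done U ¬done]: {Done, Printing, Error, Cancelled}.

{Done, Printing, Error, Cancelled}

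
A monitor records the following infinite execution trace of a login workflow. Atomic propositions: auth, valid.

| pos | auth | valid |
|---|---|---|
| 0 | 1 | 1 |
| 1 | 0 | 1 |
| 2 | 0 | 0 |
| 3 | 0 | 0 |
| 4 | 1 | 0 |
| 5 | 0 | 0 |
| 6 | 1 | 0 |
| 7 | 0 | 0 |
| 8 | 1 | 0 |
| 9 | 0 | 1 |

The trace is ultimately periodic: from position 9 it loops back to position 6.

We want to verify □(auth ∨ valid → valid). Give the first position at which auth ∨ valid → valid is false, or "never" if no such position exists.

4

Check auth ∨ valid → valid at each position in order: 0 ✓, 1 ✓, 2 ✓, 3 ✓.
At position 4 the labels are {auth}, so auth ∨ valid → valid is false there. This is the first violation.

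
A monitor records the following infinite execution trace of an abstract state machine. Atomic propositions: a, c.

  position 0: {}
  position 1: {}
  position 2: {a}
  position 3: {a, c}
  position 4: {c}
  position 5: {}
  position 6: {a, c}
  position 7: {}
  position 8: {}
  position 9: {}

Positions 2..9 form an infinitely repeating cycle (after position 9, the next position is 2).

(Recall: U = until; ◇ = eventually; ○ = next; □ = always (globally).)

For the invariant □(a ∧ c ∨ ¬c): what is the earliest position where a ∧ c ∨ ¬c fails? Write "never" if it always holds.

Check a ∧ c ∨ ¬c at each position in order: 0 ✓, 1 ✓, 2 ✓, 3 ✓.
At position 4 the labels are {c}, so a ∧ c ∨ ¬c is false there. This is the first violation.

4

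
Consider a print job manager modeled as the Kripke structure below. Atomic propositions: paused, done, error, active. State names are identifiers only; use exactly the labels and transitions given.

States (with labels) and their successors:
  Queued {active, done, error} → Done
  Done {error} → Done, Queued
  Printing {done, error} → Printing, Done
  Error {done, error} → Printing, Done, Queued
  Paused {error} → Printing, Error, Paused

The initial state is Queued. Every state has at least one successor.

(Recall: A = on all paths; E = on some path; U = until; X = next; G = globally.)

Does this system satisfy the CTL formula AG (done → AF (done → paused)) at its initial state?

Satisfied

States satisfying done → AF (done → paused): {Queued, Done, Paused}.
States satisfying AG (done → AF (done → paused)): {Queued, Done}.
Every state reachable from Queued satisfies done → AF (done → paused).
Queued ∈ Sat(AG (done → AF (done → paused))).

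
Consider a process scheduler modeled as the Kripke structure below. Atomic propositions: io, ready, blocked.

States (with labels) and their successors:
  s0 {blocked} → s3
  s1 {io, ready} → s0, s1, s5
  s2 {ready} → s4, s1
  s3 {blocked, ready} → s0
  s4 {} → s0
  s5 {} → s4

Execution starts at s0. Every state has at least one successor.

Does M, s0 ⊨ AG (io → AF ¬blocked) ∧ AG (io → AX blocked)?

Holds

States satisfying io → AF ¬blocked: {s0, s1, s2, s3, s4, s5}.
States satisfying AG (io → AF ¬blocked): {s0, s1, s2, s3, s4, s5}.
States satisfying io → AX blocked: {s0, s2, s3, s4, s5}.
States satisfying AG (io → AX blocked): {s0, s3, s4, s5}.
States satisfying AG (io → AF ¬blocked) ∧ AG (io → AX blocked): {s0, s3, s4, s5}.
s0 ∈ Sat(AG (io → AF ¬blocked) ∧ AG (io → AX blocked)).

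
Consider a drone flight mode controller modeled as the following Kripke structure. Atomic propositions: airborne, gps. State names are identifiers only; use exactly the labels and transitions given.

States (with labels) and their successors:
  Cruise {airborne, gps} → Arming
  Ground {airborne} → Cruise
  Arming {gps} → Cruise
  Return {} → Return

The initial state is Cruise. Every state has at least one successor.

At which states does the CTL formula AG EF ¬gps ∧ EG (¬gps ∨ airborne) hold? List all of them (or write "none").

States satisfying EF ¬gps: {Ground, Return}.
States satisfying AG EF ¬gps: {Return}.
States satisfying ¬gps ∨ airborne: {Cruise, Ground, Return}.
States satisfying EG (¬gps ∨ airborne): {Return}.
States satisfying AG EF ¬gps ∧ EG (¬gps ∨ airborne): {Return}.

{Return}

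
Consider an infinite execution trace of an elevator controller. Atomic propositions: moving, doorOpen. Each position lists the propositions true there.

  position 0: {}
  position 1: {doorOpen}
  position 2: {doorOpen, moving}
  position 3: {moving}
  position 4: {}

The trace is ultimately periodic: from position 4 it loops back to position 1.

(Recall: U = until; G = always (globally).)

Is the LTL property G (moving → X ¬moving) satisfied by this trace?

Does not hold

moving → X ¬moving must hold at every position from 0 onward. It fails at position 2, so G (moving → X ¬moving) is false.
Positions where moving holds: 2, 3.
Check X ¬moving at each: 2→fails, 3→ok.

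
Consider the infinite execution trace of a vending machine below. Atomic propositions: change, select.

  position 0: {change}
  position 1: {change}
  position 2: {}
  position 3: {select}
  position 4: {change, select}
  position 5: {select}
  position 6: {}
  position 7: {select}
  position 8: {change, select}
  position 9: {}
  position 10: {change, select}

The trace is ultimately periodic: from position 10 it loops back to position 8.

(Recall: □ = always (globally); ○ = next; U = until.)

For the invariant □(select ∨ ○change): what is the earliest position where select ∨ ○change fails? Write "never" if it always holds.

Check select ∨ ○change at each position in order: 0 ✓.
At position 1 the labels are {change} and the next position 2 has {}, so select ∨ ○change is false there. This is the first violation.

1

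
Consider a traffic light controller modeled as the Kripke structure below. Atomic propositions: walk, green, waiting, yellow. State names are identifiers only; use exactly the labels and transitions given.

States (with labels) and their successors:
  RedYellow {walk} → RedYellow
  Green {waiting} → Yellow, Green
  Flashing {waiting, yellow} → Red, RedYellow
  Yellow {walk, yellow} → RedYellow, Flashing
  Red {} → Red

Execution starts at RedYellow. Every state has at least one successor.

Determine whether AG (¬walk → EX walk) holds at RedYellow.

Satisfied

States satisfying ¬walk → EX walk: {RedYellow, Green, Flashing, Yellow}.
States satisfying AG (¬walk → EX walk): {RedYellow}.
Every state reachable from RedYellow satisfies ¬walk → EX walk.
RedYellow ∈ Sat(AG (¬walk → EX walk)).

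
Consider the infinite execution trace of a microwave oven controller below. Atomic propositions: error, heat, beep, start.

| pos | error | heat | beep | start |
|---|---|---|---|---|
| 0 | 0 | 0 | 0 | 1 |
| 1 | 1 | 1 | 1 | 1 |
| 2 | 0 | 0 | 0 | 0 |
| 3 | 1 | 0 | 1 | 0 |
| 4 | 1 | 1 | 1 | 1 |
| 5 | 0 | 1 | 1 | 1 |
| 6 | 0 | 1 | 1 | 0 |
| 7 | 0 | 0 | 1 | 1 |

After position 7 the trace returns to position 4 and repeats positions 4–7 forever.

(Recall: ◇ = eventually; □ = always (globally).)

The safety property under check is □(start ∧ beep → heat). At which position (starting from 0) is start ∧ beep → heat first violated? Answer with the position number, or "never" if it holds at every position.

7

Check start ∧ beep → heat at each position in order: 0 ✓, 1 ✓, 2 ✓, 3 ✓, 4 ✓, 5 ✓, 6 ✓.
At position 7 the labels are {beep, start}, so start ∧ beep → heat is false there. This is the first violation.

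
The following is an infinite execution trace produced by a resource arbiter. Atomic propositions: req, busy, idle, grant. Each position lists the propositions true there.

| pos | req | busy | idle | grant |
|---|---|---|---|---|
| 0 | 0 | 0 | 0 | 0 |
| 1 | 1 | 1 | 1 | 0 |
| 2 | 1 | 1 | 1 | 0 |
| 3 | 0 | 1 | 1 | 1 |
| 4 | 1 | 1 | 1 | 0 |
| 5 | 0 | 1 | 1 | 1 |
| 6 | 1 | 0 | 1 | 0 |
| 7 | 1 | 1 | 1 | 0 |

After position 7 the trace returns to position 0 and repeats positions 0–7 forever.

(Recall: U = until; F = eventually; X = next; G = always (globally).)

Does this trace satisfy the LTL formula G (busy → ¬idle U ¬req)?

busy → ¬idle U ¬req must hold at every position from 0 onward. It fails at position 1, so G (busy → ¬idle U ¬req) is false.
Positions where busy holds: 1, 2, 3, 4, 5, 7.
Check ¬idle U ¬req at each: 1→fails, 2→fails, 3→ok, 4→fails, 5→ok, 7→fails.

Does not hold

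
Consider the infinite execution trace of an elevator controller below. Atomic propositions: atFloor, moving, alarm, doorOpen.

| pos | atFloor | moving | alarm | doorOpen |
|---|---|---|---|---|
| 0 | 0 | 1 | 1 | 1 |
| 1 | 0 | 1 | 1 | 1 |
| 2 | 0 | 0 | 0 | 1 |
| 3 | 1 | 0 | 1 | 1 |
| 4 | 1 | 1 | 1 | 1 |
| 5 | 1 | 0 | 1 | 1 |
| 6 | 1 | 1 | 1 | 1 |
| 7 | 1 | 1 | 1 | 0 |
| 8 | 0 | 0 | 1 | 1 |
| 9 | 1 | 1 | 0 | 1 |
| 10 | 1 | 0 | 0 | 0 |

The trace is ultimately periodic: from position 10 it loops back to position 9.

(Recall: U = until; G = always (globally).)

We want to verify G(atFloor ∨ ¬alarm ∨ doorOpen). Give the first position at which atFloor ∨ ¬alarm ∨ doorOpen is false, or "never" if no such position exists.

atFloor ∨ ¬alarm ∨ doorOpen holds at every position 0..10, and those are all the positions the trace ever visits, so the invariant G(atFloor ∨ ¬alarm ∨ doorOpen) is never violated.

never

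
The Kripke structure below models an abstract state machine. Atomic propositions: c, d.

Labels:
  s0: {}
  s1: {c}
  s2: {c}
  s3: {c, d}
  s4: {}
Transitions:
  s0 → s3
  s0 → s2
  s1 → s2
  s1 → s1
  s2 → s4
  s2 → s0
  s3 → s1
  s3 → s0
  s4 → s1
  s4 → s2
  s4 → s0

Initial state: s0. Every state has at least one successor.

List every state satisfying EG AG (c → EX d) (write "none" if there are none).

States satisfying AG (c → EX d): ∅.
States satisfying EG AG (c → EX d): ∅.

none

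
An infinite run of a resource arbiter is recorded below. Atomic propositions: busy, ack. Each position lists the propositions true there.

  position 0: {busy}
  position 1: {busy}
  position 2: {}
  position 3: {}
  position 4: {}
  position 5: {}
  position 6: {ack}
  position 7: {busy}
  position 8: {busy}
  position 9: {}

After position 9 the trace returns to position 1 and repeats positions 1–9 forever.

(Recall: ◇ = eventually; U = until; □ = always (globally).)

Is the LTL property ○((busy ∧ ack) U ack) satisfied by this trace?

The position after 0 is 1; (busy ∧ ack) U ack is false there.

Violated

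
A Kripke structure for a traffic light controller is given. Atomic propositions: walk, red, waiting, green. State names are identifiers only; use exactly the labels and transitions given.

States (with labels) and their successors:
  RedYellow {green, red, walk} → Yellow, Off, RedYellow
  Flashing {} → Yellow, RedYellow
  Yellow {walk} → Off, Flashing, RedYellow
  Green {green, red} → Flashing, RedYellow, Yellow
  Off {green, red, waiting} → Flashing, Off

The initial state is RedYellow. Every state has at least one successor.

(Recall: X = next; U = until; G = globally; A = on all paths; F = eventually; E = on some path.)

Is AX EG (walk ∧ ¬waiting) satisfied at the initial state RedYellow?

States satisfying EG (walk ∧ ¬waiting): {RedYellow, Yellow}.
States satisfying AX EG (walk ∧ ¬waiting): {Flashing}.
RedYellow ∉ Sat(AX EG (walk ∧ ¬waiting)).

Does not hold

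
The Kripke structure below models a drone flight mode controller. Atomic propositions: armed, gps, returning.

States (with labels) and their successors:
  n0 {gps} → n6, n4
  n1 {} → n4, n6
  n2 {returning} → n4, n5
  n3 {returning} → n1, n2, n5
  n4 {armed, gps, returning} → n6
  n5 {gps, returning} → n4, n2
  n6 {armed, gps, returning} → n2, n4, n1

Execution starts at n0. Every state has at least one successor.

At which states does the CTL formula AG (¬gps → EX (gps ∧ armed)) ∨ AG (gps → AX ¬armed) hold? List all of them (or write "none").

States satisfying ¬gps → EX (gps ∧ armed): {n0, n1, n2, n4, n5, n6}.
States satisfying AG (¬gps → EX (gps ∧ armed)): {n0, n1, n2, n4, n5, n6}.
States satisfying gps → AX ¬armed: {n1, n2, n3}.
States satisfying AG (gps → AX ¬armed): ∅.
States satisfying AG (¬gps → EX (gps ∧ armed)) ∨ AG (gps → AX ¬armed): {n0, n1, n2, n4, n5, n6}.

{n0, n1, n2, n4, n5, n6}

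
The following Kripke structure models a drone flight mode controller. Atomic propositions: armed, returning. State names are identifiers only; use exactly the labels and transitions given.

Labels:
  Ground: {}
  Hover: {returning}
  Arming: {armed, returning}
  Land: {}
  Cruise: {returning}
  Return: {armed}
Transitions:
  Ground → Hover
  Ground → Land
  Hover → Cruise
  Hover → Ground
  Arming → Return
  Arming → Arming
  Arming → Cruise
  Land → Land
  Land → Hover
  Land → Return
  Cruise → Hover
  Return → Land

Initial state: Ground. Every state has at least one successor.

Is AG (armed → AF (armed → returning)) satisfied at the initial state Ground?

States satisfying armed → AF (armed → returning): {Ground, Hover, Arming, Land, Cruise, Return}.
States satisfying AG (armed → AF (armed → returning)): {Ground, Hover, Arming, Land, Cruise, Return}.
Every state reachable from Ground satisfies armed → AF (armed → returning).
Ground ∈ Sat(AG (armed → AF (armed → returning))).

Yes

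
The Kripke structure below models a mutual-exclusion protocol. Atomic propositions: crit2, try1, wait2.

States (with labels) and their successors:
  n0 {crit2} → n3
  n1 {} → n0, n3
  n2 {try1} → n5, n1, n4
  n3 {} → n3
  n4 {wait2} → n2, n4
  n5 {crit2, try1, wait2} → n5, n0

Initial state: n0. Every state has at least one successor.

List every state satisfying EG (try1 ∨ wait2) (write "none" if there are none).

States satisfying try1 ∨ wait2: {n2, n4, n5}.
States satisfying EG (try1 ∨ wait2): {n2, n4, n5}.

{n2, n4, n5}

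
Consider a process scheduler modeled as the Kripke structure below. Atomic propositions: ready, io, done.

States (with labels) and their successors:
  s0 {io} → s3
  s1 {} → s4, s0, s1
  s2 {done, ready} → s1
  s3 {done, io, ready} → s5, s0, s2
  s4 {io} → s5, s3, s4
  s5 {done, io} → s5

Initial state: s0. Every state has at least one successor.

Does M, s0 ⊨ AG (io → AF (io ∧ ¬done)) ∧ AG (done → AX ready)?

States satisfying io → AF (io ∧ ¬done): {s0, s1, s2, s4}.
States satisfying AG (io → AF (io ∧ ¬done)): ∅.
States satisfying done → AX ready: {s0, s1, s4}.
States satisfying AG (done → AX ready): ∅.
States satisfying AG (io → AF (io ∧ ¬done)) ∧ AG (done → AX ready): ∅.
s0 ∉ Sat(AG (io → AF (io ∧ ¬done)) ∧ AG (done → AX ready)).

No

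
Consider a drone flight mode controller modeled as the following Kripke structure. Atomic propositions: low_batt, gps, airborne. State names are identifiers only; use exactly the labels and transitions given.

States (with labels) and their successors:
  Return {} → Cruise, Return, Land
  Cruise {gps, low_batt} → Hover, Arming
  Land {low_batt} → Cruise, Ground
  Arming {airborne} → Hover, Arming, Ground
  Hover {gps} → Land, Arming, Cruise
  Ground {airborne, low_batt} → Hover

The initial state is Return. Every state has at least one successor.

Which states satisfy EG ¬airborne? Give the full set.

States satisfying ¬airborne: {Return, Cruise, Land, Hover}.
States satisfying EG ¬airborne: {Return, Cruise, Land, Hover}.

{Return, Cruise, Land, Hover}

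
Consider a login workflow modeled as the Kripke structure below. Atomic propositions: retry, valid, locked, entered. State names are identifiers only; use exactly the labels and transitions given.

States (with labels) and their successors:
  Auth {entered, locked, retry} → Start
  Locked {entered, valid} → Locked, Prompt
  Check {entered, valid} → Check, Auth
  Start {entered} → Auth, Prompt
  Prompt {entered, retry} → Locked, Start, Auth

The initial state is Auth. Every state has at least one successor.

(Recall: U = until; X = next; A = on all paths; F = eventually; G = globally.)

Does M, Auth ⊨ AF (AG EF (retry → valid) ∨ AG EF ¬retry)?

Satisfied

States satisfying AG EF (retry → valid) ∨ AG EF ¬retry: {Auth, Locked, Check, Start, Prompt}.
States satisfying AF (AG EF (retry → valid) ∨ AG EF ¬retry): {Auth, Locked, Check, Start, Prompt}.
Auth ∈ Sat(AF (AG EF (retry → valid) ∨ AG EF ¬retry)).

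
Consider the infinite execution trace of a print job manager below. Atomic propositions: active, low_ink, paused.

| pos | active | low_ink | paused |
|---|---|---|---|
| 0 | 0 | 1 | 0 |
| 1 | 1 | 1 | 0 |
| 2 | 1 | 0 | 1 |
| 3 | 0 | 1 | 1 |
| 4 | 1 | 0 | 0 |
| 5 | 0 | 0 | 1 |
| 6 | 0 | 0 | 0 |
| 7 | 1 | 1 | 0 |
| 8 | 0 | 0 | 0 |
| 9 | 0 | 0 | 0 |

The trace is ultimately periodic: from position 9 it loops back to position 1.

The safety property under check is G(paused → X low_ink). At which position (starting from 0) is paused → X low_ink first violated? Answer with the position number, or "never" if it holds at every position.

Check paused → X low_ink at each position in order: 0 ✓, 1 ✓, 2 ✓.
At position 3 the labels are {low_ink, paused} and the next position 4 has {active}, so paused → X low_ink is false there. This is the first violation.

3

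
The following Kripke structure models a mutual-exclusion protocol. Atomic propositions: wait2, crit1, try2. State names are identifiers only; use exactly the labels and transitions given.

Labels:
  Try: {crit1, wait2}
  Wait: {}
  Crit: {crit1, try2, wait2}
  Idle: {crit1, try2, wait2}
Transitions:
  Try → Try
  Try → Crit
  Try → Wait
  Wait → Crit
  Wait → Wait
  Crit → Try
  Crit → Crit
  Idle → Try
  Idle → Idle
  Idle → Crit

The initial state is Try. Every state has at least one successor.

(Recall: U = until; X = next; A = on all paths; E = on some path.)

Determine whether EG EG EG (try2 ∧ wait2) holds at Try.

No

States satisfying EG EG (try2 ∧ wait2): {Crit, Idle}.
States satisfying EG EG EG (try2 ∧ wait2): {Crit, Idle}.
No suitable path/successor from Try witnesses the formula.
Try ∉ Sat(EG EG EG (try2 ∧ wait2)).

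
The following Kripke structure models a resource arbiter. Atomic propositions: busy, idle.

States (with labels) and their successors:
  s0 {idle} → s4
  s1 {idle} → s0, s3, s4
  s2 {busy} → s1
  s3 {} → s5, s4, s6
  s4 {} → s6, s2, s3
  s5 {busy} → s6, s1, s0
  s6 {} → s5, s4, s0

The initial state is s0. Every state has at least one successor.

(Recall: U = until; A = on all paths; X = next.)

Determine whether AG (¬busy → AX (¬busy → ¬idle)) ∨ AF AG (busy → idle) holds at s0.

States satisfying ¬busy → AX (¬busy → ¬idle): {s0, s2, s3, s4, s5}.
States satisfying AG (¬busy → AX (¬busy → ¬idle)): ∅.
States satisfying AG (busy → idle): ∅.
States satisfying AF AG (busy → idle): ∅.
States satisfying AG (¬busy → AX (¬busy → ¬idle)) ∨ AF AG (busy → idle): ∅.
s0 ∉ Sat(AG (¬busy → AX (¬busy → ¬idle)) ∨ AF AG (busy → idle)).

Does not hold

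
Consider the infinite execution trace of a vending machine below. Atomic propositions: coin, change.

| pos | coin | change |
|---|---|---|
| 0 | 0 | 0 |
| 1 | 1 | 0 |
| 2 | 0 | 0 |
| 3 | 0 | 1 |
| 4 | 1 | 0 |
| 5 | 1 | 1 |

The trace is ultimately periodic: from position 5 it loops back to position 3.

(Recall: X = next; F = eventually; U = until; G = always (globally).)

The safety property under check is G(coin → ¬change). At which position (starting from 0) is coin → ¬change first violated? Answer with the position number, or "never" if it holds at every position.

5

Check coin → ¬change at each position in order: 0 ✓, 1 ✓, 2 ✓, 3 ✓, 4 ✓.
At position 5 the labels are {change, coin}, so coin → ¬change is false there. This is the first violation.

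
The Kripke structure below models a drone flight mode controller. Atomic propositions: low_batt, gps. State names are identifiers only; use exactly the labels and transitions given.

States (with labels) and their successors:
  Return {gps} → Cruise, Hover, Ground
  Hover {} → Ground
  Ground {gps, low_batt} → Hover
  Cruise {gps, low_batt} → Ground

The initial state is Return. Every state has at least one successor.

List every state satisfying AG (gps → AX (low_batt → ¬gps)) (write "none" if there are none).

{Hover, Ground}

States satisfying gps → AX (low_batt → ¬gps): {Hover, Ground}.
States satisfying AG (gps → AX (low_batt → ¬gps)): {Hover, Ground}.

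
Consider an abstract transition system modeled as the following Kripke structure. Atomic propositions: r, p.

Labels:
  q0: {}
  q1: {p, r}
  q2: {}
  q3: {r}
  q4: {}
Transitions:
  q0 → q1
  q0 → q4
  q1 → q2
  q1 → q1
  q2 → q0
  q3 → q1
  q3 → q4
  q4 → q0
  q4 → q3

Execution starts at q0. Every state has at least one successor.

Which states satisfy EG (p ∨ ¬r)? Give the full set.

{q0, q1, q2, q4}

States satisfying p ∨ ¬r: {q0, q1, q2, q4}.
States satisfying EG (p ∨ ¬r): {q0, q1, q2, q4}.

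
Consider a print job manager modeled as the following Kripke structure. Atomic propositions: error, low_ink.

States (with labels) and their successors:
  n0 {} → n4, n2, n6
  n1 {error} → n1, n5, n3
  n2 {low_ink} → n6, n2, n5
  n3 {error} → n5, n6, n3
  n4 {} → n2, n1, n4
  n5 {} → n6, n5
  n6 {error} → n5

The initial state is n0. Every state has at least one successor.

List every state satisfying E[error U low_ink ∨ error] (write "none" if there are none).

States satisfying error: {n1, n3, n6}.
States satisfying low_ink ∨ error: {n1, n2, n3, n6}.
States satisfying E[error U low_ink ∨ error]: {n1, n2, n3, n6}.

{n1, n2, n3, n6}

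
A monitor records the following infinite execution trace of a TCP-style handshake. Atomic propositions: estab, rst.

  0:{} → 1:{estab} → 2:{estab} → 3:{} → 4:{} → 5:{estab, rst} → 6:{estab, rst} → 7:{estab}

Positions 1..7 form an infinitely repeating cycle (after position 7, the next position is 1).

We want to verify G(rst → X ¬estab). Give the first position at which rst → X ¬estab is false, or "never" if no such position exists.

5

Check rst → X ¬estab at each position in order: 0 ✓, 1 ✓, 2 ✓, 3 ✓, 4 ✓.
At position 5 the labels are {estab, rst} and the next position 6 has {estab, rst}, so rst → X ¬estab is false there. This is the first violation.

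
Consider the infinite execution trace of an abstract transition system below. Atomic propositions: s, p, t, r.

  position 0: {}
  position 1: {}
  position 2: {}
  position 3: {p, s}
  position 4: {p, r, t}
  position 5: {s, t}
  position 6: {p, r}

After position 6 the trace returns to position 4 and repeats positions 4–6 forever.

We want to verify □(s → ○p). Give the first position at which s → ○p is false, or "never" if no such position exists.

never

s → ○p holds at every position 0..6, and those are all the positions the trace ever visits, so the invariant □(s → ○p) is never violated.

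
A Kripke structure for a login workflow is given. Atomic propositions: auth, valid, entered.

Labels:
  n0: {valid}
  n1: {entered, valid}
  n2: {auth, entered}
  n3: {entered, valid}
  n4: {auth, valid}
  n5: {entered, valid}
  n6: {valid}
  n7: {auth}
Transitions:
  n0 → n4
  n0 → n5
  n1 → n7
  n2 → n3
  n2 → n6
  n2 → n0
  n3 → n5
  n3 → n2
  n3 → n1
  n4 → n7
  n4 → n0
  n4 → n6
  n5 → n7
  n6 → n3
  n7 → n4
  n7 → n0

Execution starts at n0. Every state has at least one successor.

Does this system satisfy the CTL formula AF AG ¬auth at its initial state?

No

States satisfying AG ¬auth: ∅.
States satisfying AF AG ¬auth: ∅.
There is a path from n0 along which AG ¬auth never holds.
n0 ∉ Sat(AF AG ¬auth).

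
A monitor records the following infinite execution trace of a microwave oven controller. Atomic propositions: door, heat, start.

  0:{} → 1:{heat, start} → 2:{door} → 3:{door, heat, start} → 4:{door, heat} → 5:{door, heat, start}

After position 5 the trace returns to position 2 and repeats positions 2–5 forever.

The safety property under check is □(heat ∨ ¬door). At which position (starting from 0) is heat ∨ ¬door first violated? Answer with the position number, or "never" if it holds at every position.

Check heat ∨ ¬door at each position in order: 0 ✓, 1 ✓.
At position 2 the labels are {door}, so heat ∨ ¬door is false there. This is the first violation.

2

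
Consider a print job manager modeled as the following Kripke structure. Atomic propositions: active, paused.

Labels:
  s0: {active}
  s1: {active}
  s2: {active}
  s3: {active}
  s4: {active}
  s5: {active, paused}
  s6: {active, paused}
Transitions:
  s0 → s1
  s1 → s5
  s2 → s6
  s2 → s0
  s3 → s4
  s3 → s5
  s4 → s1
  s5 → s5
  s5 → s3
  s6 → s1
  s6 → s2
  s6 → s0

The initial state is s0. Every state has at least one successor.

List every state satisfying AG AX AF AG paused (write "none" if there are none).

States satisfying AX AF AG paused: ∅.
States satisfying AG AX AF AG paused: ∅.

none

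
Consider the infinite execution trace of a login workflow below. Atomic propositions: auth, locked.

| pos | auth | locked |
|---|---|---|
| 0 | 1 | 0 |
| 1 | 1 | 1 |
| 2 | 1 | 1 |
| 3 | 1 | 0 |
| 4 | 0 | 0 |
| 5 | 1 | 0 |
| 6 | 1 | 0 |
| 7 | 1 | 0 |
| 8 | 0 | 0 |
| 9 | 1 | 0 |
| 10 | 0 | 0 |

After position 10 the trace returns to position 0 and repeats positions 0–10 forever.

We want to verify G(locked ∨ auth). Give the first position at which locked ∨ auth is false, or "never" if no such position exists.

4

Check locked ∨ auth at each position in order: 0 ✓, 1 ✓, 2 ✓, 3 ✓.
At position 4 the labels are {}, so locked ∨ auth is false there. This is the first violation.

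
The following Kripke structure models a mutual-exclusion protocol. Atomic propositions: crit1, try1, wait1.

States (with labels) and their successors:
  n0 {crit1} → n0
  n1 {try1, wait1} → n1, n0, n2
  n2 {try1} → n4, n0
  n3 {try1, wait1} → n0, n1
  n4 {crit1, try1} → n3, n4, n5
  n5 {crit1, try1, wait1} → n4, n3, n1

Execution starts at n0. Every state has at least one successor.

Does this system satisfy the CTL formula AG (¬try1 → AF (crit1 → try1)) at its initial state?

No

States satisfying ¬try1 → AF (crit1 → try1): {n1, n2, n3, n4, n5}.
States satisfying AG (¬try1 → AF (crit1 → try1)): ∅.
n0 is reachable from n0 and violates ¬try1 → AF (crit1 → try1), so AG fails at n0.
n0 ∉ Sat(AG (¬try1 → AF (crit1 → try1))).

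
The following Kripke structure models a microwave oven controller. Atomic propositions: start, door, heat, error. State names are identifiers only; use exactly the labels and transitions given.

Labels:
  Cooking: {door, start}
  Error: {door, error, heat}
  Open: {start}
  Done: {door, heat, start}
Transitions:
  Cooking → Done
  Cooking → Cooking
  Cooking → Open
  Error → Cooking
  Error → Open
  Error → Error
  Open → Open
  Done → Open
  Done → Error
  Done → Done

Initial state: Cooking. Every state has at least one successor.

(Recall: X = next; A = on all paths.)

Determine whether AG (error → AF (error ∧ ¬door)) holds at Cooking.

Does not hold

States satisfying error → AF (error ∧ ¬door): {Cooking, Open, Done}.
States satisfying AG (error → AF (error ∧ ¬door)): {Open}.
Error is reachable from Cooking and violates error → AF (error ∧ ¬door), so AG fails at Cooking.
Cooking ∉ Sat(AG (error → AF (error ∧ ¬door))).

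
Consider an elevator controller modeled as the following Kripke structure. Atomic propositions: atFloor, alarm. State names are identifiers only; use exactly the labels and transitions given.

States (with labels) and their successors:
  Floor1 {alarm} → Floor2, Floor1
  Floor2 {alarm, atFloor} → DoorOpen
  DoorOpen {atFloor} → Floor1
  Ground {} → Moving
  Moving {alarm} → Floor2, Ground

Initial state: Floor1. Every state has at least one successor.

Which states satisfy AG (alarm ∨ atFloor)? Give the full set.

States satisfying alarm ∨ atFloor: {Floor1, Floor2, DoorOpen, Moving}.
States satisfying AG (alarm ∨ atFloor): {Floor1, Floor2, DoorOpen}.

{Floor1, Floor2, DoorOpen}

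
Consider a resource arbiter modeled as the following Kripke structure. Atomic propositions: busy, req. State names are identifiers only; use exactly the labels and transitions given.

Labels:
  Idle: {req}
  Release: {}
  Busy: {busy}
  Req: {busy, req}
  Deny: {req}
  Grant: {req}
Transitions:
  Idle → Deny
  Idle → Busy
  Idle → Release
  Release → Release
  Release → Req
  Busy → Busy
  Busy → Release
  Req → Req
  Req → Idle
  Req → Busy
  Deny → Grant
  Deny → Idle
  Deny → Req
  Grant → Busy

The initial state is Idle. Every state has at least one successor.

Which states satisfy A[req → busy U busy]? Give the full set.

States satisfying req → busy: {Release, Busy, Req}.
States satisfying busy: {Busy, Req}.
States satisfying A[req → busy U busy]: {Busy, Req}.

{Busy, Req}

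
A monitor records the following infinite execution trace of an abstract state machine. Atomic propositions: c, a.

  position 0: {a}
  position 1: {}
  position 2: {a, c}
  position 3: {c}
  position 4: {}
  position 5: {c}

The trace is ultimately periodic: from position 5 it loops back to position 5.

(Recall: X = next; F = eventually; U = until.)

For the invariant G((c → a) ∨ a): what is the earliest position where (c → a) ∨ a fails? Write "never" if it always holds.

3

Check (c → a) ∨ a at each position in order: 0 ✓, 1 ✓, 2 ✓.
At position 3 the labels are {c}, so (c → a) ∨ a is false there. This is the first violation.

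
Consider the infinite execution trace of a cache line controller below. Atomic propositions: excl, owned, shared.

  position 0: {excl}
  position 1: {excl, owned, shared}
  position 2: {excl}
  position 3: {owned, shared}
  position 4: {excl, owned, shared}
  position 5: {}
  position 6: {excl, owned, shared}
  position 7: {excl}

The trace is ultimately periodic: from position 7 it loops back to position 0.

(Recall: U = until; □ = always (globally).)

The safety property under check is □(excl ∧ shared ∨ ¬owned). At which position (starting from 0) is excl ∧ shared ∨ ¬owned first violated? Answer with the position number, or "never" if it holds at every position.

3

Check excl ∧ shared ∨ ¬owned at each position in order: 0 ✓, 1 ✓, 2 ✓.
At position 3 the labels are {owned, shared}, so excl ∧ shared ∨ ¬owned is false there. This is the first violation.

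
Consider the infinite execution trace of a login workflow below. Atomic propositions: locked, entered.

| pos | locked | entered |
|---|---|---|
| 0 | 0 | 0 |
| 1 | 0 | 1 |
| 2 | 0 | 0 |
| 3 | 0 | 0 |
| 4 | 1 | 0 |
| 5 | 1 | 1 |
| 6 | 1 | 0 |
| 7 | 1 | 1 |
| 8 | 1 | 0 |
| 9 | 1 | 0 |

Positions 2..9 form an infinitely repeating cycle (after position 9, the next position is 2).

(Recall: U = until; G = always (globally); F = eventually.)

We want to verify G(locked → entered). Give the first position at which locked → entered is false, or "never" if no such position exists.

Check locked → entered at each position in order: 0 ✓, 1 ✓, 2 ✓, 3 ✓.
At position 4 the labels are {locked}, so locked → entered is false there. This is the first violation.

4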